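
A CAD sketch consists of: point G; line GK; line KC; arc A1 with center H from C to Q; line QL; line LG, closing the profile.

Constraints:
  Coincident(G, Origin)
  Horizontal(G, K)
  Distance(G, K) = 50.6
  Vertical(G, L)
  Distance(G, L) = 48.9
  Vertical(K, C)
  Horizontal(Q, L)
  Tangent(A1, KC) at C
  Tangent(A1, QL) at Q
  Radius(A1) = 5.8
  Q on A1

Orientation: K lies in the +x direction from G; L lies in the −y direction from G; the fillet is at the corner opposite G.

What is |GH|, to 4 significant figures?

62.17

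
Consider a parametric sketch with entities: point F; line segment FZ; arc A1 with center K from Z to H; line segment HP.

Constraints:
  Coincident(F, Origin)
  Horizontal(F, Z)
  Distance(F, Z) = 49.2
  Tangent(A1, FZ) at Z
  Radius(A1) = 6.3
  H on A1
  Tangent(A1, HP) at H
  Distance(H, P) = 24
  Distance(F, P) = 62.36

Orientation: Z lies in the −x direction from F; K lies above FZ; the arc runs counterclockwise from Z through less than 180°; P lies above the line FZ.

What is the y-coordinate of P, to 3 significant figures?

30.6

Checks: F.y = 0.00, Z.y = 0.00 ✓; |KH| = 6.300 ✓; ∠(KH, HP) = 90.00° ✓; |HP| = 24.00 ✓; |FP| = 62.36 ✓.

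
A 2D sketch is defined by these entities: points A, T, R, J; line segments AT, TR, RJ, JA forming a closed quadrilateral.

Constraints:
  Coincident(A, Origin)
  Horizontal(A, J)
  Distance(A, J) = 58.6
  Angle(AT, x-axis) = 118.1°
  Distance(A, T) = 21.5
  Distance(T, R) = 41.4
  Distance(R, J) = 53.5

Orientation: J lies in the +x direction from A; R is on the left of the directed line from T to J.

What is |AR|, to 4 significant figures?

48.18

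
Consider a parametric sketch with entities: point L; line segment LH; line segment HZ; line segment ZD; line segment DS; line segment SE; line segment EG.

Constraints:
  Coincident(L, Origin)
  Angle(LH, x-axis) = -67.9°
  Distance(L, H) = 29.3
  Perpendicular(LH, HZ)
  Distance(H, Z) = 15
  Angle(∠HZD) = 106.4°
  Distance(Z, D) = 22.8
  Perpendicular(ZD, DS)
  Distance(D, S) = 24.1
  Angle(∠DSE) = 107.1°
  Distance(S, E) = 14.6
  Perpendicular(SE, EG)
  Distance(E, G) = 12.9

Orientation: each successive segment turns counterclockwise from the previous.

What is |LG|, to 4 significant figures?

19.94

∠DSE = 107.1° gives SE at -101.4° from the x-axis; with |SE| = 14.6, E = (-4.210, -15.52). The perpendicularity gives EG at right angles to SE, so EG runs at -11.40°; with |EG| = 12.9, G = (8.436, -18.07). Then |LG| = |G − L| = 19.94.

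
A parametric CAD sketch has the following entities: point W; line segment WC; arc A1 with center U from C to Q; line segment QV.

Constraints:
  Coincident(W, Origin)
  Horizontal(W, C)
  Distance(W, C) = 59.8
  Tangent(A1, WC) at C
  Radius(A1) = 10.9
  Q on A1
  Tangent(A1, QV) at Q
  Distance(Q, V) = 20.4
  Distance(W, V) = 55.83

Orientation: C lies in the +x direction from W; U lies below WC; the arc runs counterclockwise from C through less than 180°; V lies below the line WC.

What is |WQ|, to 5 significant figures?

49.932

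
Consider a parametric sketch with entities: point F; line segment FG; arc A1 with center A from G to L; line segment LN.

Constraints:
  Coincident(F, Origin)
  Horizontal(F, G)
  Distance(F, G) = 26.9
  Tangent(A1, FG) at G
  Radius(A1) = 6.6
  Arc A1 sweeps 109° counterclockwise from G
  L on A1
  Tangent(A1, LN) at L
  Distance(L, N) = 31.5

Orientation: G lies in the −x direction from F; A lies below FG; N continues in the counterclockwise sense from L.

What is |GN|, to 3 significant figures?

38.7

F is at the origin; FG is horizontal with |FG| = 26.9 and G on the −x side, so G = (-26.9, 0.00). Tangency of A1 to FG means the radius AG is perpendicular to FG, so A = G + (0, -6.6) = (-26.9, -6.60). On A1, G sits at bearing 90° from A; a 109° counterclockwise sweep puts L at bearing 199°, so L = A + 6.6·(cos 199°, sin 199°) = (-33.1, -8.75). Since A1 is tangent to LN there, AL ⟂ LN, so LN runs along (−sin 199°, cos 199°); with |LN| = 31.5, N = (-22.9, -38.5). Then |GN| = |N − G| = 38.7.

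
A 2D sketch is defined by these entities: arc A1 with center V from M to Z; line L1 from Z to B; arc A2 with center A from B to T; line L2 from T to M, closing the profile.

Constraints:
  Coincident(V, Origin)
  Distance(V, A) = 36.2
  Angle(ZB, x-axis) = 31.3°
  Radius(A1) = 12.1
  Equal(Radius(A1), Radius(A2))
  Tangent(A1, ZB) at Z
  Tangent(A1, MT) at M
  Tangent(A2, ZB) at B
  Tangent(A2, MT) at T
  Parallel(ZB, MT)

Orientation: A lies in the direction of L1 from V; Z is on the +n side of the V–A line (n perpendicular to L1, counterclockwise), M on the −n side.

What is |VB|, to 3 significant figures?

38.2

The slot axis is L1's direction at 31.3°, so u = (cos 31.3°, sin 31.3°) = (0.854, 0.520) and n = (−sin 31.3°, cos 31.3°) = (-0.520, 0.854). V is at the origin and A lies 36.2 along u from V, so A = 36.2·u = (30.9, 18.8). Tangency of A1 to both parallel lines with radius 12.1 puts Z and M at V ± 12.1·n: Z = (-6.29, 10.3), M = (6.29, -10.3). Equal radii place B and T the same way about A: B = A + 12.1·n = (24.6, 29.1), T = A − 12.1·n = (37.2, 8.47). Then |VB| = |B − V| = 38.2.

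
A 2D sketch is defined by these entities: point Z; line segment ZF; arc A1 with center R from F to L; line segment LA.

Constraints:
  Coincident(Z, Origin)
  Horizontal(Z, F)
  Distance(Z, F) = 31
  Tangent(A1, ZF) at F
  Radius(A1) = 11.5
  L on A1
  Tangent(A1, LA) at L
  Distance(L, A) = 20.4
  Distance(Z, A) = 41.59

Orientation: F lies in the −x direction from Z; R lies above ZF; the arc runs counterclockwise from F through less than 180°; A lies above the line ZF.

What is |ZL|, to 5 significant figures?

24.194

Z is at the origin; ZF is horizontal with |ZF| = 31.0 and F on the −x side, so F = (-31.000, 0.0000). Since A1 is tangent to ZF there, RF ⟂ ZF, so R = F + (0, 11.5) = (-31.000, 11.500). Since RL ⟂ LA (tangency), |RA| = √(11.5² + 20.4²) = 23.418 regardless of where L sits on A1. So A lies on both circle(Z, 41.59) and circle(R, 23.418); the above-ZF intersection is A = (-24.117, 33.884). L is the foot of the tangent from A: L = (-19.765, 13.953).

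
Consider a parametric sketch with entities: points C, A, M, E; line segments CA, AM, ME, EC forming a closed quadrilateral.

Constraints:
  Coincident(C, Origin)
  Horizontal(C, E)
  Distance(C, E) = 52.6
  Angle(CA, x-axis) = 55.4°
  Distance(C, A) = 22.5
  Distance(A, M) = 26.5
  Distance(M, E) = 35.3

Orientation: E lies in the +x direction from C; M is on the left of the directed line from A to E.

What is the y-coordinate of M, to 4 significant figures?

31.18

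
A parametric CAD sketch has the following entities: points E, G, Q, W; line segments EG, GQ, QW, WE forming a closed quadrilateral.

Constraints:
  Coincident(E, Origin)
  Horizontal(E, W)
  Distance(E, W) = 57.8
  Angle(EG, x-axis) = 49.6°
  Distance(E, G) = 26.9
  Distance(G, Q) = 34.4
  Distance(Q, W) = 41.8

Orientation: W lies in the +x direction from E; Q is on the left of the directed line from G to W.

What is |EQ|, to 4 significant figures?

60.78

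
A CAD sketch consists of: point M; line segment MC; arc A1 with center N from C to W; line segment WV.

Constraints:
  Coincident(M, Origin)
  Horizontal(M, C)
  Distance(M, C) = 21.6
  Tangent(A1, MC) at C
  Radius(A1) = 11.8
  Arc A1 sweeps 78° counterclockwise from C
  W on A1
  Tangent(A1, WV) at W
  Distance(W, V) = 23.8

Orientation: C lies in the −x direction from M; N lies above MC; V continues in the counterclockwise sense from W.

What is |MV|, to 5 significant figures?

33.024

On A1, C sits at bearing -90° from N; a 78° counterclockwise sweep puts W at bearing -12°, so W = N + 11.8·(cos -12°, sin -12°) = (-10.058, 9.3466). The tangent condition forces NW to be normal to WV, so WV runs along (−sin -12°, cos -12°); with |WV| = 23.8, V = (-5.1096, 32.627). Then |MV| = |V − M| = 33.024.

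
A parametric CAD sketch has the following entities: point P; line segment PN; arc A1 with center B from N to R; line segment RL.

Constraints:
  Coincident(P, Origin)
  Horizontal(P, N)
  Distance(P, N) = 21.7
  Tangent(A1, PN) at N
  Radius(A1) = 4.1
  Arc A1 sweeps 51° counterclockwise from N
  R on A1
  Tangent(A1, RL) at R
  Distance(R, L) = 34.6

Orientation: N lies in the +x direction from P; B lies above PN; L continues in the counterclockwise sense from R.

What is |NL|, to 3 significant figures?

37.8

On A1, N sits at bearing -90° from B; a 51° counterclockwise sweep puts R at bearing -39°, so R = B + 4.1·(cos -39°, sin -39°) = (24.9, 1.52). The tangent condition forces BR to be normal to RL, so RL runs along (−sin -39°, cos -39°); with |RL| = 34.6, L = (46.7, 28.4). Then |NL| = |L − N| = 37.8.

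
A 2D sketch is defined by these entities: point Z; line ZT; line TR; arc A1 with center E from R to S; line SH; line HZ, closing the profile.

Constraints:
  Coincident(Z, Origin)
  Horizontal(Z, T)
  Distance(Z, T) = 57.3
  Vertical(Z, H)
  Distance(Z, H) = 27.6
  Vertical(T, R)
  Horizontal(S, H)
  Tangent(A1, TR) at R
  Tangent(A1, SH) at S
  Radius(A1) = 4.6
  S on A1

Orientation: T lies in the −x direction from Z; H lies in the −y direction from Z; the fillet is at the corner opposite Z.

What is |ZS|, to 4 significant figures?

59.49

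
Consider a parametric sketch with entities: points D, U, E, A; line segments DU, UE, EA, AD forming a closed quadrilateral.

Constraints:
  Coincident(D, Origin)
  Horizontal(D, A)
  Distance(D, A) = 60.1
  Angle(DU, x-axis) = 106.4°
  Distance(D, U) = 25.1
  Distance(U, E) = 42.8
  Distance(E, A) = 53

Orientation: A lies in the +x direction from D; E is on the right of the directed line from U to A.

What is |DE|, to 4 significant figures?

18.06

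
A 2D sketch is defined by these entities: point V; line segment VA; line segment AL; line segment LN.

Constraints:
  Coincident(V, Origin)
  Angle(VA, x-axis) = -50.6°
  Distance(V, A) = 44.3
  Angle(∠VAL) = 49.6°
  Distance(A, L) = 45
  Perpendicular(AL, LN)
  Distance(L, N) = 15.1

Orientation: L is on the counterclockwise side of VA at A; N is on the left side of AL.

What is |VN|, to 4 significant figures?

24.75

V is at the origin; VA runs at -50.6° with length 44.3, so A = 44.3·(cos -50.6°, sin -50.6°) = (28.12, -34.23). ∠VAL = 49.6°, so AL runs at -50.6° + (180° − 49.6°) = 79.80° from the x-axis; with |AL| = 45.0, L = A + 45.0·(cos 79.80°, sin 79.80°) = (36.09, 10.06). The perpendicularity gives LN at right angles to AL; with |LN| = 15.1 on the left of AL, N = L + 15.1·(-0.9842, 0.1771) = (21.23, 12.73). Then |VN| = |N − V| = 24.75.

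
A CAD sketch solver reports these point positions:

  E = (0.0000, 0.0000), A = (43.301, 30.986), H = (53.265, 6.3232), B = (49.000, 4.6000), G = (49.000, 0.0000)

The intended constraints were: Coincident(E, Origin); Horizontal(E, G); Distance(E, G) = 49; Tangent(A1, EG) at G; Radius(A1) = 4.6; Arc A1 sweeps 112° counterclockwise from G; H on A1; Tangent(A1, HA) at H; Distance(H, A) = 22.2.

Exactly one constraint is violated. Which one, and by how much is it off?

Distance(H, A) = 22.2 — off by 4.40.

E = (0.00, 0.00) ✓; E.y = 0.00, G.y = 0.00 ✓; |EG| = 49.00 ✓; ∠(BG, GE) = 90.00° ✓; |BG| = 4.600 ✓; bearing(B→H) − bearing(B→G) = 112.0° ✓; |BH| = 4.600 ✓; ∠(BH, HA) = 90.00° ✓; |HA| = 26.60 ✗.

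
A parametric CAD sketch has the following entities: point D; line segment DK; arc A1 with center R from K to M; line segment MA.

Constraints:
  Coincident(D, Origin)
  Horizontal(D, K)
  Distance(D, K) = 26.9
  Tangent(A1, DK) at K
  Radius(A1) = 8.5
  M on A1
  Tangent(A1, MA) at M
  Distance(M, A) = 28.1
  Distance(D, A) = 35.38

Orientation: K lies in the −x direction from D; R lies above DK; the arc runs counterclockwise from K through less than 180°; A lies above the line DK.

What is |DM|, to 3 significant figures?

19.7

D is at the origin; DK is horizontal with |DK| = 26.9 and K on the −x side, so K = (-26.9, 0.00). Tangency of A1 to DK means the radius RK is perpendicular to DK, so R = K + (0, 8.5) = (-26.9, 8.50). Since RM ⟂ MA (tangency), |RA| = √(8.5² + 28.1²) = 29.4 regardless of where M sits on A1. So A lies on both circle(D, 35.38) and circle(R, 29.4); the above-DK intersection is A = (-11.5, 33.5). M is the foot of the tangent from A: M = (-18.7, 6.32).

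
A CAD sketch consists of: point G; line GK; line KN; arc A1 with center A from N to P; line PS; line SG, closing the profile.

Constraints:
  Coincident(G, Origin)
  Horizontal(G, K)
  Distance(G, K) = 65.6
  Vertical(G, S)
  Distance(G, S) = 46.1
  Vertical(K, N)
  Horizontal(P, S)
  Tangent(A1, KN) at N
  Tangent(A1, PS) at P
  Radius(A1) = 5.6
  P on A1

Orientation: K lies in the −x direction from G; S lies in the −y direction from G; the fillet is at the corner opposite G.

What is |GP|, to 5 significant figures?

75.665

G is at the origin; G and K share the same y with |GK| = 65.6 and K on the −x side, so K = (-65.600, 0.0000). G and S share the same x with |GS| = 46.1 and S on the −y side, so S = (0.0000, -46.100). The virtual corner opposite G is at (-65.600, -46.100). Since A1 is tangent to KN there, AN ⟂ KN and tangency of A1 to PS means the radius AP is perpendicular to PS, with radius 5.6, so the center A sits 5.6 in from both sides at A = (-60.000, -40.500). That places the tangent points at N = (-65.600, -40.500) on KN and P = (-60.000, -46.100) on PS. Then |GP| = |P − G| = 75.665.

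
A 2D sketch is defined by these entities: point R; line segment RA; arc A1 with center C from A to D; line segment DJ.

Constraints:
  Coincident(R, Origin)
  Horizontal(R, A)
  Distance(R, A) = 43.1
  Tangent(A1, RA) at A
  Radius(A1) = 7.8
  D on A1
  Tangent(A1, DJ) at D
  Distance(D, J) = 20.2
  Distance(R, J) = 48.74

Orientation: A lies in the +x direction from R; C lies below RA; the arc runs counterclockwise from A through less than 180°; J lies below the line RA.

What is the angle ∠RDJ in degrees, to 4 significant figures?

115.1°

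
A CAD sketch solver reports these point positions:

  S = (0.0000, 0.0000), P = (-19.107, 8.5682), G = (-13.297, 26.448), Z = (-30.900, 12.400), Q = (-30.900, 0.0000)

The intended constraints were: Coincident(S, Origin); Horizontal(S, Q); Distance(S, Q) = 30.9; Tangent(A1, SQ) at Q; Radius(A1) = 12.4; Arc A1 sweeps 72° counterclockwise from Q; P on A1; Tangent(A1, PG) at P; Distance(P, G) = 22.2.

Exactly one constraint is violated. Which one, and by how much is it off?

Distance(P, G) = 22.2 — off by 3.40.

S = (0.00, 0.00) ✓; S.y = 0.00, Q.y = 0.00 ✓; |SQ| = 30.90 ✓; ∠(ZQ, QS) = 90.00° ✓; |ZQ| = 12.40 ✓; bearing(Z→P) − bearing(Z→Q) = 72.00° ✓; |ZP| = 12.40 ✓; ∠(ZP, PG) = 90.00° ✓; |PG| = 18.80 ✗.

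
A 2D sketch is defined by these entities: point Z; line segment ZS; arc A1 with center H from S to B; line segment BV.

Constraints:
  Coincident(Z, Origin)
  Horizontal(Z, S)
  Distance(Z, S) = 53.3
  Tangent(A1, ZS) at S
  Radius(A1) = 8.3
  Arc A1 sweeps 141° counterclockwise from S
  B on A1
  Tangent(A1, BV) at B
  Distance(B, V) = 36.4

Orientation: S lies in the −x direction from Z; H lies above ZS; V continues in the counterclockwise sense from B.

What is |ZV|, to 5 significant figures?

85.145

On A1, S sits at bearing -90° from H; a 141° counterclockwise sweep puts B at bearing 51°, so B = H + 8.3·(cos 51°, sin 51°) = (-48.077, 14.750). Tangency of A1 to BV means the radius HB is perpendicular to BV, so BV runs along (−sin 51°, cos 51°); with |BV| = 36.4, V = (-76.365, 37.658). Then |ZV| = |V − Z| = 85.145.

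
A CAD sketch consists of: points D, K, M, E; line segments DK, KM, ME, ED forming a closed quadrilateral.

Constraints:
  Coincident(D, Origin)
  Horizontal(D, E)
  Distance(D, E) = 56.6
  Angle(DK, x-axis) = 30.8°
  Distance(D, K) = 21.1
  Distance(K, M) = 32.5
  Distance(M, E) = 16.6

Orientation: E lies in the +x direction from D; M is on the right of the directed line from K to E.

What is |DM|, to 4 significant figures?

44.33

Checks: |KM| = 32.50 ✓; |ME| = 16.60 ✓.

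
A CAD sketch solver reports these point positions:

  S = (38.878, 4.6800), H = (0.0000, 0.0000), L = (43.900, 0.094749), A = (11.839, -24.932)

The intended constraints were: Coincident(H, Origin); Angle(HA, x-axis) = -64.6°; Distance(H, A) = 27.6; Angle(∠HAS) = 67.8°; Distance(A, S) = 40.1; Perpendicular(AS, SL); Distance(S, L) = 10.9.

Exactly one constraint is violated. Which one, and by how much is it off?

Distance(S, L) = 10.9 — off by 4.10.

H = (0.00, 0.00) ✓; HA at -64.60° ✓; |HA| = 27.60 ✓; ∠HAS = 67.80° ✓; |AS| = 40.10 ✓; ∠(AS, SL) = 90.00° ✓; |SL| = 6.800 ✗.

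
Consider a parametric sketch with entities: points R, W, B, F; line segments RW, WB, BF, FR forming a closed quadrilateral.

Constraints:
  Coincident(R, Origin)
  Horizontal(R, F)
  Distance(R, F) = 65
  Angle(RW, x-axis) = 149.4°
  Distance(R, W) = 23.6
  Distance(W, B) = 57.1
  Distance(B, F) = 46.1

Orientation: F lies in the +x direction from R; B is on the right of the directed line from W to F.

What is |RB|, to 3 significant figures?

33.8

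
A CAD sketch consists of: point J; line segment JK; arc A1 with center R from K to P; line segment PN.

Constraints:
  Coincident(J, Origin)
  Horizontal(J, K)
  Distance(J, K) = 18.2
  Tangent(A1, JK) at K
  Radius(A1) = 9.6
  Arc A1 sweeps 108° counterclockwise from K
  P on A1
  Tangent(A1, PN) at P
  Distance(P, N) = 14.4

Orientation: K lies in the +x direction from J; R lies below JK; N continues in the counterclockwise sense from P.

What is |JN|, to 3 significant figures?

29.5

J is at the origin; JK is horizontal with |JK| = 18.2 and K on the +x side, so K = (18.2, 0.00). Since A1 is tangent to JK there, RK ⟂ JK, so R = K + (0, -9.6) = (18.2, -9.60). On A1, K sits at bearing 90° from R; a 108° counterclockwise sweep puts P at bearing 198°, so P = R + 9.6·(cos 198°, sin 198°) = (9.07, -12.6). Tangency of A1 to PN means the radius RP is perpendicular to PN, so PN runs along (−sin 198°, cos 198°); with |PN| = 14.4, N = (13.5, -26.3). Then |JN| = |N − J| = 29.5.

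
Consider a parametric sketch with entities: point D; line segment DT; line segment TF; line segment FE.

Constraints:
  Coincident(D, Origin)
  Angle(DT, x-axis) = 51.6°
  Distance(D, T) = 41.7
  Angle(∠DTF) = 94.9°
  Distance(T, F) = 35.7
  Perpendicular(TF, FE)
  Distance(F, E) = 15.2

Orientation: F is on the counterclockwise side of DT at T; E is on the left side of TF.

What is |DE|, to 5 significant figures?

47.283

D is at the origin; DT runs at 51.6° with length 41.7, so T = 41.7·(cos 51.6°, sin 51.6°) = (25.902, 32.680). ∠DTF = 94.9°, so TF runs at 51.6° + (180° − 94.9°) = 136.70° from the x-axis; with |TF| = 35.7, F = T + 35.7·(cos 136.70°, sin 136.70°) = (-0.079625, 57.164). The perpendicularity gives FE at right angles to TF; with |FE| = 15.2 on the left of TF, E = F + 15.2·(-0.68582, -0.72777) = (-10.504, 46.102). Then |DE| = |E − D| = 47.283.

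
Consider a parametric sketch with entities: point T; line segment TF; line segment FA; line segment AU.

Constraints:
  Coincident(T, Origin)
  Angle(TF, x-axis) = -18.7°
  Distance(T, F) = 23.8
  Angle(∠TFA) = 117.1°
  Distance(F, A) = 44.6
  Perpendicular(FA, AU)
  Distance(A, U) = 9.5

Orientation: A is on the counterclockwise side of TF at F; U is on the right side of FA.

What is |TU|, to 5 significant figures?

63.368

T is at the origin; TF runs at -18.7° with length 23.8, so F = 23.8·(cos -18.7°, sin -18.7°) = (22.544, -7.6306). ∠TFA = 117.1°, so FA runs at -18.7° + (180° − 117.1°) = 44.200° from the x-axis; with |FA| = 44.6, A = F + 44.6·(cos 44.200°, sin 44.200°) = (54.518, 23.463). FA ⟂ AU; with |AU| = 9.5 on the right of FA, U = A + 9.5·(0.69717, -0.71691) = (61.141, 16.652). Then |TU| = |U − T| = 63.368.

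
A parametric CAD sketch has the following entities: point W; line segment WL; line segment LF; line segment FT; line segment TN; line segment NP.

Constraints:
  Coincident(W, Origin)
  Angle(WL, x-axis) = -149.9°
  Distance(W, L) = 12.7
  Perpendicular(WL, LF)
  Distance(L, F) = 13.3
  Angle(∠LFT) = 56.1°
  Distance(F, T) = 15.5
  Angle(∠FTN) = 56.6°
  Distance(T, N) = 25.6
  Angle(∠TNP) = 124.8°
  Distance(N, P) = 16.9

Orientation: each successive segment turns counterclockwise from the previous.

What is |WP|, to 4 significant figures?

37.90

W is at the origin; WL runs at -149.9° with length 12.7, so L = (-10.99, -6.369). The perpendicularity gives LF at right angles to WL, so LF runs at -59.90°; with |LF| = 13.3, F = (-4.317, -17.88). ∠LFT = 56.1° gives FT at 64.00° from the x-axis; with |FT| = 15.5, T = (2.477, -3.944). ∠FTN = 56.6° gives TN at -172.6° from the x-axis; with |TN| = 25.6, N = (-22.91, -7.242). ∠TNP = 124.8° gives NP at -117.4° from the x-axis; with |NP| = 16.9, P = (-30.69, -22.25). Then |WP| = |P − W| = 37.90.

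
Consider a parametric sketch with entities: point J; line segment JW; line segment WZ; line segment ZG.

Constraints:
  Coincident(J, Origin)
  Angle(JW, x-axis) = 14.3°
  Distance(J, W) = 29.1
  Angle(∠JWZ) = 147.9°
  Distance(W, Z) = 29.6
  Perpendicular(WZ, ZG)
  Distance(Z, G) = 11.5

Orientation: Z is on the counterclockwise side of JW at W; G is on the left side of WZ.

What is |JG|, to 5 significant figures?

54.396

J is at the origin; JW runs at 14.3° with length 29.1, so W = 29.1·(cos 14.3°, sin 14.3°) = (28.198, 7.1877). ∠JWZ = 147.9°, so WZ runs at 14.3° + (180° − 147.9°) = 46.400° from the x-axis; with |WZ| = 29.6, Z = W + 29.6·(cos 46.400°, sin 46.400°) = (48.611, 28.623). WZ is perpendicular to ZG; with |ZG| = 11.5 on the left of WZ, G = Z + 11.5·(-0.72417, 0.68962) = (40.283, 36.554). Then |JG| = |G − J| = 54.396.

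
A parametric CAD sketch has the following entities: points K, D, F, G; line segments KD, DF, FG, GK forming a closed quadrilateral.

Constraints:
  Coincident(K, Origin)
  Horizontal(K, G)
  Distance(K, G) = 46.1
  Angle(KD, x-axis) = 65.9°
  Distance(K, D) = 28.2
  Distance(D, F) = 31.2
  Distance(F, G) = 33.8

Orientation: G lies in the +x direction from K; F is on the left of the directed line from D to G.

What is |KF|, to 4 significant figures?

53.52

Checks: |DF| = 31.20 ✓; |FG| = 33.80 ✓.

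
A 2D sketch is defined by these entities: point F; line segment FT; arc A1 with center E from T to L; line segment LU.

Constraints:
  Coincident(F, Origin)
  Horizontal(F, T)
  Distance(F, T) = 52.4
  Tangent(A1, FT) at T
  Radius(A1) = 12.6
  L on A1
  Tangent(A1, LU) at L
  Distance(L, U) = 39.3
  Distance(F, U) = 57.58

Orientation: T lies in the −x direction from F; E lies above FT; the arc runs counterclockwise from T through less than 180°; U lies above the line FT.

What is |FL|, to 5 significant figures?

41.296

F is at the origin; FT is horizontal with |FT| = 52.4 and T on the −x side, so T = (-52.400, 0.0000). Since A1 is tangent to FT there, ET ⟂ FT, so E = T + (0, 12.6) = (-52.400, 12.600). Since EL ⟂ LU (tangency), |EU| = √(12.6² + 39.3²) = 41.270 regardless of where L sits on A1. So U lies on both circle(F, 57.58) and circle(E, 41.270); the above-FT intersection is U = (-31.510, 48.193). L is the foot of the tangent from U: L = (-40.105, 9.8444).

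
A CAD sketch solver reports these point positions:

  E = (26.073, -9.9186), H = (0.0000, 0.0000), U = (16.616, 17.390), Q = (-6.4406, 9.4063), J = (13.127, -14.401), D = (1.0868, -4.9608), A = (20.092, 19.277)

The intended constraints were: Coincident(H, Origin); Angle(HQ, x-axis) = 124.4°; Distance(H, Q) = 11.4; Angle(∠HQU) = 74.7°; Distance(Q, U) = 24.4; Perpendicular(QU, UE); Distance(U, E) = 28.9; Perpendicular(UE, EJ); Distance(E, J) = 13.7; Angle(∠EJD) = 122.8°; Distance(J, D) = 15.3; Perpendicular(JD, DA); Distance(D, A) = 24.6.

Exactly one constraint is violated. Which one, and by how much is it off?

Distance(D, A) = 24.6 — off by 6.20.

H = (0.00, 0.00) ✓; HQ at 124.4° ✓; |HQ| = 11.40 ✓; ∠HQU = 74.70° ✓; |QU| = 24.40 ✓; ∠(QU, UE) = 90.00° ✓; |UE| = 28.90 ✓; ∠(UE, EJ) = 90.00° ✓; |EJ| = 13.70 ✓; ∠EJD = 122.8° ✓; |JD| = 15.30 ✓; ∠(JD, DA) = 90.00° ✓; |DA| = 30.80 ✗.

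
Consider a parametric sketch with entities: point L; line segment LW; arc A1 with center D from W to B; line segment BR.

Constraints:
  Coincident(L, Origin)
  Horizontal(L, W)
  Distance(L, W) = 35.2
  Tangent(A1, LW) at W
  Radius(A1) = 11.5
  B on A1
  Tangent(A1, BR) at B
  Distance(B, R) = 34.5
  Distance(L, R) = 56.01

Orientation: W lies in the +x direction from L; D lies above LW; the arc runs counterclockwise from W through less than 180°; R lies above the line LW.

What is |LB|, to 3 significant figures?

48.4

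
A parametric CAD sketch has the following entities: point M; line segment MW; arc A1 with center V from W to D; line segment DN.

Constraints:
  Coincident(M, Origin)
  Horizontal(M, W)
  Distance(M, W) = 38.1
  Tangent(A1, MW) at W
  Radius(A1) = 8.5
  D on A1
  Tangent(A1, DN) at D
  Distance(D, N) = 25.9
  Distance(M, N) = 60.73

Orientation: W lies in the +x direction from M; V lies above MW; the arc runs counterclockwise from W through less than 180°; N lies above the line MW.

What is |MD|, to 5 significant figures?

46.943

M is at the origin; M and W share the same y with |MW| = 38.1 and W on the +x side, so W = (38.100, 0.0000). A1 meets MW tangentially, so VW is at right angles to MW, so V = W + (0, 8.5) = (38.100, 8.5000). Since VD ⟂ DN (tangency), |VN| = √(8.5² + 25.9²) = 27.259 regardless of where D sits on A1. So N lies on both circle(M, 60.73) and circle(V, 27.259); the above-MW intersection is N = (51.449, 32.267). D is the foot of the tangent from N: D = (46.440, 6.8560).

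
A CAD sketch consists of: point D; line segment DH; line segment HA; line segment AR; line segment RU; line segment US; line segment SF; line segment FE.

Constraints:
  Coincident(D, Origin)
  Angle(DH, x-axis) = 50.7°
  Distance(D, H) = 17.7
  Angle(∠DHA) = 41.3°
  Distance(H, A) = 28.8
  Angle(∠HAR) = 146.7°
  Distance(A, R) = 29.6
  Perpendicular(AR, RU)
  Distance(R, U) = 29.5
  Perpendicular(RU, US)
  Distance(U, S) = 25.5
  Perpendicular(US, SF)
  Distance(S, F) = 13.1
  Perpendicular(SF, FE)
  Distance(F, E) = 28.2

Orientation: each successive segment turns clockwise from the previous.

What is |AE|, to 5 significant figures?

36.225

US is perpendicular to SF, so SF runs at -31.300°; with |SF| = 13.1, F = (-3.9272, -10.069). SF is perpendicular to FE, so FE runs at -121.30°; with |FE| = 28.2, E = (-18.578, -34.164). Then |AE| = |E − A| = 36.225.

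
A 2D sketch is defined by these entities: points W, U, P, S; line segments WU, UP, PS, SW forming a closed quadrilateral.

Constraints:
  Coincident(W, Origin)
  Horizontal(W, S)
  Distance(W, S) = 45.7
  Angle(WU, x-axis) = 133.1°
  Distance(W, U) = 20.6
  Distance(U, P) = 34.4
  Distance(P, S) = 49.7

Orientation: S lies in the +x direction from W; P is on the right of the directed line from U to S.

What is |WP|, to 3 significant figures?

16.8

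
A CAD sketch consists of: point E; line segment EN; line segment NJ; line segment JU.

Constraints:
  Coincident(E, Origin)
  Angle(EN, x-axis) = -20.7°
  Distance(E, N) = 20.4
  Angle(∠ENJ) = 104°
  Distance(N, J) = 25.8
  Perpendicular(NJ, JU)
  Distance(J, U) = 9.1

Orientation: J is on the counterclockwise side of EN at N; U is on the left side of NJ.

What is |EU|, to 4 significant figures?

32.54

∠ENJ = 104.0°, so NJ runs at -20.7° + (180° − 104.0°) = 55.30° from the x-axis; with |NJ| = 25.8, J = N + 25.8·(cos 55.30°, sin 55.30°) = (33.77, 14.00). NJ is perpendicular to JU; with |JU| = 9.1 on the left of NJ, U = J + 9.1·(-0.8221, 0.5693) = (26.29, 19.18). Then |EU| = |U − E| = 32.54.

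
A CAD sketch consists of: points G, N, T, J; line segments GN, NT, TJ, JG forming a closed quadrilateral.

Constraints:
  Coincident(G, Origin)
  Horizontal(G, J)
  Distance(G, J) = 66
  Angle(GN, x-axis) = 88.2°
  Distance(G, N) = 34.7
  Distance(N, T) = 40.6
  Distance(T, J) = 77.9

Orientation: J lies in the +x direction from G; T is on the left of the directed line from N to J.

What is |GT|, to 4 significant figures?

71.66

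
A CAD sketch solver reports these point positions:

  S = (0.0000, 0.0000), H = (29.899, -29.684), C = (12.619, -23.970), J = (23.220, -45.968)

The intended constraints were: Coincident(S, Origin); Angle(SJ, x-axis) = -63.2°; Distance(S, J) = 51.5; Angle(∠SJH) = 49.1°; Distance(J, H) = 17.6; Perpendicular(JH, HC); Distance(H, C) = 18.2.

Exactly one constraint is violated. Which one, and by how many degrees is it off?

Perpendicular(JH, HC) — off by 4.00°.

S = (0.00, 0.00) ✓; SJ at -63.20° ✓; |SJ| = 51.50 ✓; ∠SJH = 49.10° ✓; |JH| = 17.60 ✓; ∠(JH, HC) = 94.00° ✗; |HC| = 18.20 ✓.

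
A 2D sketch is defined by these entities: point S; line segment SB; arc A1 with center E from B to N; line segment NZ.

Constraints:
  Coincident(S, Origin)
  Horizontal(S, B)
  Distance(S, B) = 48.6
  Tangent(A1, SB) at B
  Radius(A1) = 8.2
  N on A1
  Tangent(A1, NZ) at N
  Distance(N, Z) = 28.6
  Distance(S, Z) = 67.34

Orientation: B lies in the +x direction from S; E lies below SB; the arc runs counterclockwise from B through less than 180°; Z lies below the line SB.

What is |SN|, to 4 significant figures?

43.39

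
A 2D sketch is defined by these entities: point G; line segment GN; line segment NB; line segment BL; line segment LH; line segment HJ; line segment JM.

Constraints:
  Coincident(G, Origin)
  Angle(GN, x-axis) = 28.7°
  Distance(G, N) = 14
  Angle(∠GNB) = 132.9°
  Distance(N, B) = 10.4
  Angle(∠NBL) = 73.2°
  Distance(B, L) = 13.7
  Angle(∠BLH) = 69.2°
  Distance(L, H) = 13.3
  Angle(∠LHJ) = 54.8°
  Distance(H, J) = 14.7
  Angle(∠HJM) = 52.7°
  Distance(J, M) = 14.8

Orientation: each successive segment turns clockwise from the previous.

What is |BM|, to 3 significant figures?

15.6

∠LHJ = 54.8° gives HJ at -1.20° from the x-axis; with |HJ| = 14.7, J = (21.5, 2.96). ∠HJM = 52.7° gives JM at -128° from the x-axis; with |JM| = 14.8, M = (12.3, -8.62). Then |BM| = |M − B| = 15.6.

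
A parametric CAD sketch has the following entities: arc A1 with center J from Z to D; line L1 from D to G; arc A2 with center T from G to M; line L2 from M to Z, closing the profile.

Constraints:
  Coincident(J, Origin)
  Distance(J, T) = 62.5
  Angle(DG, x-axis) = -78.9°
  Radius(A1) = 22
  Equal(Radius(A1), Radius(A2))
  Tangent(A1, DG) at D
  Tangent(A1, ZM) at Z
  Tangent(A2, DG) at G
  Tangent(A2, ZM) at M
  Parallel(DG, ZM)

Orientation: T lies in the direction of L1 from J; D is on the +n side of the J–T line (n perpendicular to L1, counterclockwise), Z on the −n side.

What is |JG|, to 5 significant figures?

66.259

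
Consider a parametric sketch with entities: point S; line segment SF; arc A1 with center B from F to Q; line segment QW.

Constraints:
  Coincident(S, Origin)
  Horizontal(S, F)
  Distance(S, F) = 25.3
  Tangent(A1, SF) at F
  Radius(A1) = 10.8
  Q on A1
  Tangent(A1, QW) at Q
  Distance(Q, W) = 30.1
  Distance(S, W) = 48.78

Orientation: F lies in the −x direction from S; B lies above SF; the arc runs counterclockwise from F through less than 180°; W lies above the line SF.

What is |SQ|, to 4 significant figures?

20.40

S is at the origin; SF is horizontal with |SF| = 25.3 and F on the −x side, so F = (-25.30, 0.000). A1 meets SF tangentially, so BF is at right angles to SF, so B = F + (0, 10.8) = (-25.30, 10.80). Since BQ ⟂ QW (tangency), |BW| = √(10.8² + 30.1²) = 31.98 regardless of where Q sits on A1. So W lies on both circle(S, 48.78) and circle(B, 31.98); the above-SF intersection is W = (-23.53, 42.73). Q is the foot of the tangent from W: Q = (-14.95, 13.88).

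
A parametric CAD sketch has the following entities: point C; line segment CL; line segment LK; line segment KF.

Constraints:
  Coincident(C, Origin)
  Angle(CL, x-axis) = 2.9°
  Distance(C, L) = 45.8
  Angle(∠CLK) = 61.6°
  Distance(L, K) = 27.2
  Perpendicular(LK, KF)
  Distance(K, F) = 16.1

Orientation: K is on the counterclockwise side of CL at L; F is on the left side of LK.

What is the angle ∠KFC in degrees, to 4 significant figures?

167.4°

C is at the origin; CL runs at 2.9° with length 45.8, so L = 45.8·(cos 2.9°, sin 2.9°) = (45.74, 2.317). ∠CLK = 61.6°, so LK runs at 2.9° + (180° − 61.6°) = 121.3° from the x-axis; with |LK| = 27.2, K = L + 27.2·(cos 121.3°, sin 121.3°) = (31.61, 25.56). LK is perpendicular to KF; with |KF| = 16.1 on the left of LK, F = K + 16.1·(-0.8545, -0.5195) = (17.85, 17.19). Then cos ∠KFC = FK·FC / (|FK||FC|), giving 167.4°.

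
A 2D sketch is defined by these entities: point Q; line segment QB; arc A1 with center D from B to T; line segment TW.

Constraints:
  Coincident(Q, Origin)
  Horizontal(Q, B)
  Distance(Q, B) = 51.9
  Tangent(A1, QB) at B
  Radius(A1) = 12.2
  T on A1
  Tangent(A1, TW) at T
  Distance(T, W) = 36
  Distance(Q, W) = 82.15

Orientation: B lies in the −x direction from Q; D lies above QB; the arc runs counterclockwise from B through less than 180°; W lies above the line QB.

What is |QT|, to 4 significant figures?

47.60

Checks: ∠(DB, BQ) = 90.00° ✓; |DT| = 12.20 ✓; ∠(DT, TW) = 90.00° ✓; |TW| = 36.00 ✓; |QW| = 82.15 ✓.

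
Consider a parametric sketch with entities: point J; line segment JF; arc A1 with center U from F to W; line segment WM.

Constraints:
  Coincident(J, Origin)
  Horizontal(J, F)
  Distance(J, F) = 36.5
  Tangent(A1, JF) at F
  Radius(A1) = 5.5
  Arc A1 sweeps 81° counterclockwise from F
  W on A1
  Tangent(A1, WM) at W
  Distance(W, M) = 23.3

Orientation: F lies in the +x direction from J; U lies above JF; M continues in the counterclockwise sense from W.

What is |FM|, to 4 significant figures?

29.10

On A1, F sits at bearing -90° from U; an 81° counterclockwise sweep puts W at bearing -9°, so W = U + 5.5·(cos -9°, sin -9°) = (41.93, 4.640). Since A1 is tangent to WM there, UW ⟂ WM, so WM runs along (−sin -9°, cos -9°); with |WM| = 23.3, M = (45.58, 27.65). Then |FM| = |M − F| = 29.10.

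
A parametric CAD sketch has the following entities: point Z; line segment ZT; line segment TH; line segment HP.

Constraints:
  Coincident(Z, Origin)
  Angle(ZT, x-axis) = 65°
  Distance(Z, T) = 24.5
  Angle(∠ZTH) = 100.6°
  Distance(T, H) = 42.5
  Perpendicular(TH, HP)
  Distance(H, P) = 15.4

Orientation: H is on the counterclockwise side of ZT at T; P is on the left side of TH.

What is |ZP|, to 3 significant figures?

47.8

Z is at the origin; ZT runs at 65.0° with length 24.5, so T = 24.5·(cos 65.0°, sin 65.0°) = (10.4, 22.2). ∠ZTH = 100.6°, so TH runs at 65.0° + (180° − 100.6°) = 144° from the x-axis; with |TH| = 42.5, H = T + 42.5·(cos 144°, sin 144°) = (-24.2, 46.9). TH is perpendicular to HP; with |HP| = 15.4 on the left of TH, P = H + 15.4·(-0.582, -0.813) = (-33.2, 34.4). Then |ZP| = |P − Z| = 47.8.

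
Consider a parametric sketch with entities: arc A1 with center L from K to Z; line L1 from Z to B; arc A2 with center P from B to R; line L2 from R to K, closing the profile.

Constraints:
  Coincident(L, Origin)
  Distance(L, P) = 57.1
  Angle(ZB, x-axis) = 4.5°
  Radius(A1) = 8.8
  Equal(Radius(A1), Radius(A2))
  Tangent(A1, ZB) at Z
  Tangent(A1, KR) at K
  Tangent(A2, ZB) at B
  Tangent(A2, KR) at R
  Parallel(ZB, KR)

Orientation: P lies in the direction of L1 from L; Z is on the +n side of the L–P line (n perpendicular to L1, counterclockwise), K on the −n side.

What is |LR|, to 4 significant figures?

57.77

The slot axis is L1's direction at 4.5°, so u = (cos 4.5°, sin 4.5°) = (0.9969, 0.07846) and n = (−sin 4.5°, cos 4.5°) = (-0.07846, 0.9969). L is at the origin and P lies 57.1 along u from L, so P = 57.1·u = (56.92, 4.480). Tangency of A1 to both parallel lines with radius 8.8 puts Z and K at L ± 8.8·n: Z = (-0.6904, 8.773), K = (0.6904, -8.773). Equal radii place B and R the same way about P: B = P + 8.8·n = (56.23, 13.25), R = P − 8.8·n = (57.61, -4.293). Then |LR| = |R − L| = 57.77.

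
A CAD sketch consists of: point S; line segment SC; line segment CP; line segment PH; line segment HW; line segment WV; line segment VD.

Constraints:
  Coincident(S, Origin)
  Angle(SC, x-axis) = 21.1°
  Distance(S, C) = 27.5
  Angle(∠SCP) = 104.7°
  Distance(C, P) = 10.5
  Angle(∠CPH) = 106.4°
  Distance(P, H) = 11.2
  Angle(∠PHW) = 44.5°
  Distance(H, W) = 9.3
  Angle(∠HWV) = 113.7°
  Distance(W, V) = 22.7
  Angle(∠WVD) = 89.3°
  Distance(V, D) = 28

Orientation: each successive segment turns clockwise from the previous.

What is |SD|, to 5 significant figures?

58.359

∠HWV = 113.7° gives WV at 30.400° from the x-axis; with |WV| = 22.7, V = (43.428, 13.257). ∠WVD = 89.3° gives VD at -60.300° from the x-axis; with |VD| = 28.0, D = (57.301, -11.064). Then |SD| = |D − S| = 58.359.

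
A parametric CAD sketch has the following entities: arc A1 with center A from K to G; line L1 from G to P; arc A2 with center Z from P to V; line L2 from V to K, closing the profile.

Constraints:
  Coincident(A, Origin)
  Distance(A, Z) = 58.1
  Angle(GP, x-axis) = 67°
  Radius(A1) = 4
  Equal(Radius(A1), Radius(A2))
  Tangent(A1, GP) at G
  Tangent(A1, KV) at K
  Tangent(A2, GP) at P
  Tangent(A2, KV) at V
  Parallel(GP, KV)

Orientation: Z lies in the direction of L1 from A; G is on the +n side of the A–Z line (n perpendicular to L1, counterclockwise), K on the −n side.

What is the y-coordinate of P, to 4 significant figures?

55.04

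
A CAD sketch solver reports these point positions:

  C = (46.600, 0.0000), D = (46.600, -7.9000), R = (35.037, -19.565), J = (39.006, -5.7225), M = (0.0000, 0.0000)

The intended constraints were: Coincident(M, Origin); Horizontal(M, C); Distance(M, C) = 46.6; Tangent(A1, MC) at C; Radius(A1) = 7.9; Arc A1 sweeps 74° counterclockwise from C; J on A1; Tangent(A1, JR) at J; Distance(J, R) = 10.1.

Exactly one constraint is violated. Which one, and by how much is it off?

Distance(J, R) = 10.1 — off by 4.30.

M = (0.00, 0.00) ✓; M.y = 0.00, C.y = 0.00 ✓; |MC| = 46.60 ✓; ∠(DC, CM) = 90.00° ✓; |DC| = 7.900 ✓; bearing(D→J) − bearing(D→C) = 74.00° ✓; |DJ| = 7.900 ✓; ∠(DJ, JR) = 90.00° ✓; |JR| = 14.40 ✗.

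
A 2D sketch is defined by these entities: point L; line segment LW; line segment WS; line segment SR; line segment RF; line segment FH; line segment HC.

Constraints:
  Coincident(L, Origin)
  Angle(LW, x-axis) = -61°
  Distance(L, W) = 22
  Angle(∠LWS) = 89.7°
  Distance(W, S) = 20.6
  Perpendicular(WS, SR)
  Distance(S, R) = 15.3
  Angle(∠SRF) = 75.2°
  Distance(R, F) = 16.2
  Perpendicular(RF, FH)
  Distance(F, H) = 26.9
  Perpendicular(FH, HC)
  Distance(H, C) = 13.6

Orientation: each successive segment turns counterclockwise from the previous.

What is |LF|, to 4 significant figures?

11.86

L is at the origin; LW runs at -61.0° with length 22.0, so W = (10.67, -19.24). ∠LWS = 89.7° gives WS at 29.30° from the x-axis; with |WS| = 20.6, S = (28.63, -9.160). WS is perpendicular to SR, so SR runs at 119.3°; with |SR| = 15.3, R = (21.14, 4.182). ∠SRF = 75.2° gives RF at -135.9° from the x-axis; with |RF| = 16.2, F = (9.509, -7.091). Then |LF| = |F − L| = 11.86.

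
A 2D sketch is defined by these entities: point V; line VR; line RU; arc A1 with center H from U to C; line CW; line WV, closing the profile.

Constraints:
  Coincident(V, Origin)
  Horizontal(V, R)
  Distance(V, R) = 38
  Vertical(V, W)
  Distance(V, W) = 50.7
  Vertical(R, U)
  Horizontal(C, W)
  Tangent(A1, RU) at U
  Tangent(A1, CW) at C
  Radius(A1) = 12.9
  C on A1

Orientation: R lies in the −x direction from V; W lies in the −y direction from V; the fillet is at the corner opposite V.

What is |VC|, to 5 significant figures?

56.573

V is at the origin; VR is horizontal with |VR| = 38.0 and R on the −x side, so R = (-38.000, 0.0000). V and W share the same x with |VW| = 50.7 and W on the −y side, so W = (0.0000, -50.700). The virtual corner opposite V is at (-38.000, -50.700). A1 meets RU tangentially, so HU is at right angles to RU and since A1 is tangent to CW there, HC ⟂ CW, with radius 12.9, so the center H sits 12.9 in from both sides at H = (-25.100, -37.800). That places the tangent points at U = (-38.000, -37.800) on RU and C = (-25.100, -50.700) on CW. Then |VC| = |C − V| = 56.573.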